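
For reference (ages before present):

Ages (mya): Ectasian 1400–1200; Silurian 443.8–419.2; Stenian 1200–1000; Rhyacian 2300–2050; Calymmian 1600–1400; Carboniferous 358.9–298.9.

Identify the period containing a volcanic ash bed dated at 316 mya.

316 Ma lies between 358.9 and 298.9 Ma, so it falls in the Carboniferous.

Carboniferous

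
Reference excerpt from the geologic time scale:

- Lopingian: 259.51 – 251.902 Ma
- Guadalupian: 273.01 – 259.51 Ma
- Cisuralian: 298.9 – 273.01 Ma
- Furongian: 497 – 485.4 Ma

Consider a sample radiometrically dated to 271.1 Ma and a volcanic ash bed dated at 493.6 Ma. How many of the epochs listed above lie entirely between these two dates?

The older date is 493.6 Ma and the younger is 271.1 Ma.
Epochs with start < 493.6 and end > 271.1 Ma: Cisuralian (298.9–273.01).
That is 1 complete epoch.

1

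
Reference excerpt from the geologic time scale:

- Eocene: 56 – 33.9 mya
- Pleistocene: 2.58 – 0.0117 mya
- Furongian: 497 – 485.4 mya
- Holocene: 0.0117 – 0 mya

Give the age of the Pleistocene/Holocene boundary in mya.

0.0117 mya

The Pleistocene ends and the Holocene begins at 0.0117 mya.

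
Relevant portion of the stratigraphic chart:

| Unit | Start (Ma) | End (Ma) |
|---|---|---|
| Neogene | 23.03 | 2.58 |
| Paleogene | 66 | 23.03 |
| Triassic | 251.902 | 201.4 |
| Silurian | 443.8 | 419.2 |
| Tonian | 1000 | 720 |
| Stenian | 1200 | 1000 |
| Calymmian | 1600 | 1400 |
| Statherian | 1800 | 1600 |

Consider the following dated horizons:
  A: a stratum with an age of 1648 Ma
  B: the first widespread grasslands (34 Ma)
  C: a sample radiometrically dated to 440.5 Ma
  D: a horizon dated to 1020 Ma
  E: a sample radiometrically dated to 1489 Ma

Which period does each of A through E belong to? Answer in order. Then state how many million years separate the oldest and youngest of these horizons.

A: 1648 Ma lies in 1800–1600 Ma, so Statherian.
B: 34 Ma lies in 66–23.03 Ma, so Paleogene.
C: 440.5 Ma lies in 443.8–419.2 Ma, so Silurian.
D: 1020 Ma lies in 1200–1000 Ma, so Stenian.
E: 1489 Ma lies in 1600–1400 Ma, so Calymmian.
Oldest = 1648 Ma, youngest = 34 Ma → span 1614 Myr.

A — Statherian; B — Paleogene; C — Silurian; D — Stenian; E — Calymmian; span 1614 million years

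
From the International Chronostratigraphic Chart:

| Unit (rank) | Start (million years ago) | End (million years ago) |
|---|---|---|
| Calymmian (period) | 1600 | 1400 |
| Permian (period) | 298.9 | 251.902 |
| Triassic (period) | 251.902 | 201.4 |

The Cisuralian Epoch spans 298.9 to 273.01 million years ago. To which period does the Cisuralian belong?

The Cisuralian (298.9–273.01 Ma) lies entirely within 298.9–251.902 Ma, the Permian Period.

Permian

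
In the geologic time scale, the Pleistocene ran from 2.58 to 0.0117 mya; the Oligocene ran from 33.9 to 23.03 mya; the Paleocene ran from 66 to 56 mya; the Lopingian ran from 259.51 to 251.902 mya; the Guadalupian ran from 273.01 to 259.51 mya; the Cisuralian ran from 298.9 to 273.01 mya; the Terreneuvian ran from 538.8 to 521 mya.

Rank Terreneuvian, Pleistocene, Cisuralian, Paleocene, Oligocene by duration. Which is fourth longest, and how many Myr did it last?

Start − end for each: Terreneuvian 538.8 − 521 = 17.8; Pleistocene 2.58 − 0.0117 = 2.5683; Cisuralian 298.9 − 273.01 = 25.89; Paleocene 66 − 56 = 10; Oligocene 33.9 − 23.03 = 10.87.
Ranking these from longest: Cisuralian > Terreneuvian > Oligocene > Paleocene > Pleistocene.
Position 4 in that ranking is Paleocene, which lasted 10 Myr.

Paleocene, 10 million years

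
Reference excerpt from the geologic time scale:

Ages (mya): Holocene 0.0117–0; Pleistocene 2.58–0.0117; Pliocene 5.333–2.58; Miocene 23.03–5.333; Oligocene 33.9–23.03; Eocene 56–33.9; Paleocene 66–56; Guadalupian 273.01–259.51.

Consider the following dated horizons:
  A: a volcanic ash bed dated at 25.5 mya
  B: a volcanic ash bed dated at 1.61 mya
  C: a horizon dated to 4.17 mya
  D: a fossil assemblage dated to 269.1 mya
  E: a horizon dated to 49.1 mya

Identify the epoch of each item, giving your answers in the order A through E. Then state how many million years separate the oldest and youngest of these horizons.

A — Oligocene; B — Pleistocene; C — Pliocene; D — Guadalupian; E — Eocene; span 267.49 million years

A: 25.5 Ma lies in 33.9–23.03 Ma, so Oligocene.
B: 1.61 Ma lies in 2.58–0.0117 Ma, so Pleistocene.
C: 4.17 Ma lies in 5.333–2.58 Ma, so Pliocene.
D: 269.1 Ma lies in 273.01–259.51 Ma, so Guadalupian.
E: 49.1 Ma lies in 56–33.9 Ma, so Eocene.
Oldest = 269.1 Ma, youngest = 1.61 Ma → span 267.49 Myr.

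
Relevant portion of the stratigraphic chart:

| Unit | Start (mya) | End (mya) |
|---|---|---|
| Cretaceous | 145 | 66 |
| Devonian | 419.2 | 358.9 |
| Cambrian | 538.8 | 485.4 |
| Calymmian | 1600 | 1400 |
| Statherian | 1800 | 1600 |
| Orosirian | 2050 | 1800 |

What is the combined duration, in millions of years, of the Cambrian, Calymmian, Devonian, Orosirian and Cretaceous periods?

Each duration: Cambrian = 53.4; Calymmian = 200; Devonian = 60.3; Orosirian = 250; Cretaceous = 79.
Sum: 53.4 + 200 + 60.3 + 250 + 79 = 642.7 Myr.

642.7 million years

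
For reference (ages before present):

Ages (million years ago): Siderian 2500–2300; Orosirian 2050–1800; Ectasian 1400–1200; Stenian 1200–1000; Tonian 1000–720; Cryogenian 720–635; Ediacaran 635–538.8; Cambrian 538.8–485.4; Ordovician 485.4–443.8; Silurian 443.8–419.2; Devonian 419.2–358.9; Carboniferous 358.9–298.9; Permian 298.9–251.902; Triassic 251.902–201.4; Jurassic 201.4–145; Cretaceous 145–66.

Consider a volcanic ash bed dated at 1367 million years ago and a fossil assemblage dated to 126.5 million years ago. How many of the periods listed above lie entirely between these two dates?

1367 Ma sits inside the Ectasian (1400–1200) and 126.5 Ma inside the Cretaceous (145–66); neither of those is wholly between the two dates.
The listed periods lying completely between them are Stenian, Tonian, Cryogenian, Ediacaran, Cambrian, Ordovician, Silurian, Devonian, Carboniferous, Permian, Triassic, Jurassic — 12 in all.

12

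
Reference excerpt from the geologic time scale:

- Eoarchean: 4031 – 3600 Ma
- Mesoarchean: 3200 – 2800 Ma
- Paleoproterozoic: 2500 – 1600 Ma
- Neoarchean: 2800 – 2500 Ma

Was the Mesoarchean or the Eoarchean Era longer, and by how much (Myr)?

Eoarchean, by 31 million years

Mesoarchean: 3200 − 2800 = 400 Myr.
Eoarchean: 4031 − 3600 = 431 Myr.
Difference: 431 − 400 = 31 Myr, so the Eoarchean was longer.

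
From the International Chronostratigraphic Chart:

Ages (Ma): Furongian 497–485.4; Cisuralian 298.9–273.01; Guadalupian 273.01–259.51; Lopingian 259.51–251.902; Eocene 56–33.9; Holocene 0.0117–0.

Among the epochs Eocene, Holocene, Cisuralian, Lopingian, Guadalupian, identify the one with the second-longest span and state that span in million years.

Eocene, 22.1 million years

Durations: Eocene 22.1; Holocene 0.0117; Cisuralian 25.89; Lopingian 7.608; Guadalupian 13.5 Myr.
Sorted longest-first: Cisuralian (25.89), Eocene (22.1), Guadalupian (13.5), Lopingian (7.608), Holocene (0.0117).
The second longest is Eocene at 22.1 Myr.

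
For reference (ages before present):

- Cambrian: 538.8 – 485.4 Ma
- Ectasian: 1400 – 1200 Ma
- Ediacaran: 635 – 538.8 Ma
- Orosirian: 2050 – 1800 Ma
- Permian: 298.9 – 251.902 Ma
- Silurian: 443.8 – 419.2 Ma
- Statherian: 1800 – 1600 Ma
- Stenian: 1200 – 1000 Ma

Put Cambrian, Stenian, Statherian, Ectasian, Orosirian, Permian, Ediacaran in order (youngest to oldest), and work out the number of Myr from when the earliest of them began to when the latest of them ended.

From the excerpt: Cambrian 538.8–485.4; Stenian 1200–1000; Statherian 1800–1600; Ectasian 1400–1200; Orosirian 2050–1800; Permian 298.9–251.902; Ediacaran 635–538.8 (Ma).
Larger Ma is earlier, so the oldest is Orosirian and the youngest is Permian; youngest to oldest: Permian, Cambrian, Ediacaran, Stenian, Ectasian, Statherian, Orosirian.
Oldest start 2050 minus youngest end 251.902 gives 1798.098 Myr overall.

Permian → Cambrian → Ediacaran → Stenian → Ectasian → Statherian → Orosirian; total span 1798.098 Myr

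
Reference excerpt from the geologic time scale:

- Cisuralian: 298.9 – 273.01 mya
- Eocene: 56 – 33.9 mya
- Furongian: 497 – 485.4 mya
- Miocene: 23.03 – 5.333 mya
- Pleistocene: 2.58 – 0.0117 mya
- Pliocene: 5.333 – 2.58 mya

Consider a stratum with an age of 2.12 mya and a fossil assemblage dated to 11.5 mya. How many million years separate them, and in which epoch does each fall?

Elapsed time: 11.5 − 2.12 = 9.38 Myr.
2.12 Ma lies within 2.58–0.0117 Ma: Pleistocene.
11.5 Ma lies within 23.03–5.333 Ma: Miocene.

9.38 million years apart; the first in the Pleistocene, the second in the Miocene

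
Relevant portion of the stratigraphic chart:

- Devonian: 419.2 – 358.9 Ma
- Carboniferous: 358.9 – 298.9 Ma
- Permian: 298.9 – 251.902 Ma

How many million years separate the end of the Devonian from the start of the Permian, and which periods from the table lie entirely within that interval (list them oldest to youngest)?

End of Devonian = 358.9 Ma; start of Permian = 298.9 Ma.
Gap = 358.9 − 298.9 = 60 Myr.
Periods wholly inside 358.9–298.9 Ma: Carboniferous (358.9–298.9).

60 million years; Carboniferous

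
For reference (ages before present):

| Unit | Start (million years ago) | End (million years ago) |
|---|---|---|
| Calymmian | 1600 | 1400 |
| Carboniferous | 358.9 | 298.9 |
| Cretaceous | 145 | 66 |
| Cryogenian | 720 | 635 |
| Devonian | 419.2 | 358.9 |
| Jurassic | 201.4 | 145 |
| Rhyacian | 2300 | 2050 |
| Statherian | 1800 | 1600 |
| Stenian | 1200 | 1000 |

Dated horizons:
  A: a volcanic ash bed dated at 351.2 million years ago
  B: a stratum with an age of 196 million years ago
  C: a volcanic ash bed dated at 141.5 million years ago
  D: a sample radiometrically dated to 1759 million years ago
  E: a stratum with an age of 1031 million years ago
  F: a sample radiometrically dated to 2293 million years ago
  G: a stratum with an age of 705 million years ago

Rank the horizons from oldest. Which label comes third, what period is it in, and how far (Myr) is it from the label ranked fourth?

Sorted oldest-first by Ma: F (2293), D (1759), E (1031), G (705), A (351.2), B (196), C (141.5).
The third oldest is E at 1031 Ma, which lies in 1200–1000 Ma: the Stenian.
The fourth oldest is G at 705 Ma; separation = |1031 − 705| = 326 Myr.

E, in the Stenian; 326 million years to G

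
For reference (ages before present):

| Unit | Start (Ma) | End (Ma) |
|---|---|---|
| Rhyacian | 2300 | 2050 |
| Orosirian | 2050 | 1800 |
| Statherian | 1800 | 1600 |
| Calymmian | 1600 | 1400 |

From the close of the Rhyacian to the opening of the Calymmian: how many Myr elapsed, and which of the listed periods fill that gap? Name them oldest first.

End of Rhyacian = 2050 Ma; start of Calymmian = 1600 Ma.
Gap = 2050 − 1600 = 450 Myr.
Periods wholly inside 2050–1600 Ma: Orosirian (2050–1800), Statherian (1800–1600).

450 million years; Orosirian, Statherian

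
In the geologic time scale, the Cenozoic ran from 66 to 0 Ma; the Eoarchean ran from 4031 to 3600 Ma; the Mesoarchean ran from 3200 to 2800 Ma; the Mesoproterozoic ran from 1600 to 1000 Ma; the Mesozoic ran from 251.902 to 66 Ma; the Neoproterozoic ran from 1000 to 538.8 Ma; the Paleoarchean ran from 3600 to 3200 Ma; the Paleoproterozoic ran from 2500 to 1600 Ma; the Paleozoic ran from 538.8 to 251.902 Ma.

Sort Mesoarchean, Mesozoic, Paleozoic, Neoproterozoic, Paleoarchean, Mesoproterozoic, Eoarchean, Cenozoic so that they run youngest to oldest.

Cenozoic, Mesozoic, Paleozoic, Neoproterozoic, Mesoproterozoic, Mesoarchean, Paleoarchean, Eoarchean

Sorting by start age (ascending Ma, since larger Ma = older): Cenozoic began 66, Mesozoic began 251.902, Paleozoic began 538.8, Neoproterozoic began 1000, Mesoproterozoic began 1600, Mesoarchean began 3200, Paleoarchean began 3600, Eoarchean began 4031.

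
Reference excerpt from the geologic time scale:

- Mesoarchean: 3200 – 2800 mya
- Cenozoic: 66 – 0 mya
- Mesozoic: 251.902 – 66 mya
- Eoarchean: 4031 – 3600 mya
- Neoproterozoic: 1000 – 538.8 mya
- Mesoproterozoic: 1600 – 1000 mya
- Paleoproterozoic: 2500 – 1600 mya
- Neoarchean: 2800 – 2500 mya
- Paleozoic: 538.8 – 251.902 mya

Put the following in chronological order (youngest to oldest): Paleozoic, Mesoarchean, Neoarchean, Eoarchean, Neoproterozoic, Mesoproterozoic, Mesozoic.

Mesozoic → Paleozoic → Neoproterozoic → Mesoproterozoic → Neoarchean → Mesoarchean → Eoarchean

Sorting by start age (ascending Ma, since larger Ma = older): Mesozoic start 251.902, Paleozoic start 538.8, Neoproterozoic start 1000, Mesoproterozoic start 1600, Neoarchean start 2800, Mesoarchean start 3200, Eoarchean start 4031.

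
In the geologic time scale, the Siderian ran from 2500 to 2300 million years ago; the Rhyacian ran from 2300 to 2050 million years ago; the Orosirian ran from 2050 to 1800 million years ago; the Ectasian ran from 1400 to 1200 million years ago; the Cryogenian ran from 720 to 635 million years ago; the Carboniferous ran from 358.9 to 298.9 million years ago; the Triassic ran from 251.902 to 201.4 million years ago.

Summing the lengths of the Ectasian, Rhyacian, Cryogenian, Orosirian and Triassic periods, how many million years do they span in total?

Duration is start − end for each: (1400 − 1200) + (2300 − 2050) + (720 − 635) + (2050 − 1800) + (251.902 − 201.4).
That is 200 + 250 + 85 + 250 + 50.502, which totals 835.502 million years.

835.502 million years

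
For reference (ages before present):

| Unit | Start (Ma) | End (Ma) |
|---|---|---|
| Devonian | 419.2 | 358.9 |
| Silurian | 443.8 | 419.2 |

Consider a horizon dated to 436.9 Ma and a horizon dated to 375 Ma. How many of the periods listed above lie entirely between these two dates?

Checking each listed span, none has both start < 436.9 Ma and end > 375 Ma — every period straddles one of the two dates or lies outside them — so the count is 0.

0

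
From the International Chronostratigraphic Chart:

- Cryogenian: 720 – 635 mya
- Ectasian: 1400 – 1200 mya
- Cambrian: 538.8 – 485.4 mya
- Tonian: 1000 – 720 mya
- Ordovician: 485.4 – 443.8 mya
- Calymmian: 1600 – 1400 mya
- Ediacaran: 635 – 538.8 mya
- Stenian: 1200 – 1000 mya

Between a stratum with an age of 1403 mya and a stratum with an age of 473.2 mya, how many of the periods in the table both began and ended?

6

1403 Ma sits inside the Calymmian (1600–1400) and 473.2 Ma inside the Ordovician (485.4–443.8); neither of those is wholly between the two dates.
The listed periods lying completely between them are Ectasian, Stenian, Tonian, Cryogenian, Ediacaran, Cambrian — 6 in all.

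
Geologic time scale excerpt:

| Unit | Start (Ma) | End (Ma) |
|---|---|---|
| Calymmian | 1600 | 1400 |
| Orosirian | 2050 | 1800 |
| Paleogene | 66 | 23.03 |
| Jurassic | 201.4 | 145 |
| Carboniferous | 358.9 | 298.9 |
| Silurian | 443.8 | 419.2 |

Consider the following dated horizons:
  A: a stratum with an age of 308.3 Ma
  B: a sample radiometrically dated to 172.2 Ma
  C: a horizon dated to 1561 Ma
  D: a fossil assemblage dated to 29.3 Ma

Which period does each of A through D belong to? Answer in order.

A — Carboniferous; B — Jurassic; C — Calymmian; D — Paleogene

Match each age against the start–end ranges in the excerpt: A = 308.3 Ma → Carboniferous (358.9–298.9); B = 172.2 Ma → Jurassic (201.4–145); C = 1561 Ma → Calymmian (1600–1400); D = 29.3 Ma → Paleogene (66–23.03).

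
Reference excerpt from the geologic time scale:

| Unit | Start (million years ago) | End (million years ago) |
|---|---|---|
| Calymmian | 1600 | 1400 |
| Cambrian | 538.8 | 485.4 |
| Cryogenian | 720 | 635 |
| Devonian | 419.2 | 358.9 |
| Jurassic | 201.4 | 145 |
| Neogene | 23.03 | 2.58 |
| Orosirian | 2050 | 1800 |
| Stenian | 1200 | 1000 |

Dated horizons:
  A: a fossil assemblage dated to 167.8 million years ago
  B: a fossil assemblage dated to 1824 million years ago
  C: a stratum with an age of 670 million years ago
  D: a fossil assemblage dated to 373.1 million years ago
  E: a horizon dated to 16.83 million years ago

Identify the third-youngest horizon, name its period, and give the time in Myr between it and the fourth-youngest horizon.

D, in the Devonian; 296.9 million years to C

Sorted youngest-first by Ma: E (16.83), A (167.8), D (373.1), C (670), B (1824).
The third youngest is D at 373.1 Ma, which lies in 419.2–358.9 Ma: the Devonian.
The fourth youngest is C at 670 Ma; separation = |373.1 − 670| = 296.9 Myr.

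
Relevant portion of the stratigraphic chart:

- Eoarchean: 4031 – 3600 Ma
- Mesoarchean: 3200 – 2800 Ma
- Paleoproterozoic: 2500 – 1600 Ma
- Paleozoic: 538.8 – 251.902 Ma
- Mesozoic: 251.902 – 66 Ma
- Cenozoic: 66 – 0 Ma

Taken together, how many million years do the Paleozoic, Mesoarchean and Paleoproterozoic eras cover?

Duration is start − end for each: (538.8 − 251.902) + (3200 − 2800) + (2500 − 1600).
That is 286.898 + 400 + 900, which totals 1586.898 million years.

1586.898 million years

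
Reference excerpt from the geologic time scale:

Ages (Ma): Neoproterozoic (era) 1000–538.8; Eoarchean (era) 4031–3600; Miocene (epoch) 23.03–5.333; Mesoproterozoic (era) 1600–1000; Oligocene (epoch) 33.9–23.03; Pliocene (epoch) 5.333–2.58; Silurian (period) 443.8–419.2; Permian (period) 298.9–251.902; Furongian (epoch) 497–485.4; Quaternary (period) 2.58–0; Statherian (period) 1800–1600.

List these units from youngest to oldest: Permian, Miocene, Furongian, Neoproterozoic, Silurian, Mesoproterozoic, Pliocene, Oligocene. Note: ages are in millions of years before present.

The oldest of these is Mesoproterozoic (starts 1600 Ma) and the youngest is Pliocene (ends 2.58 Ma).
In between, by decreasing start age: Neoproterozoic (1000), Furongian (497), Silurian (443.8), Permian (298.9), Oligocene (33.9), Miocene (23.03).
Listing youngest first means reversing that sequence.

Pliocene, Miocene, Oligocene, Permian, Silurian, Furongian, Neoproterozoic, Mesoproterozoic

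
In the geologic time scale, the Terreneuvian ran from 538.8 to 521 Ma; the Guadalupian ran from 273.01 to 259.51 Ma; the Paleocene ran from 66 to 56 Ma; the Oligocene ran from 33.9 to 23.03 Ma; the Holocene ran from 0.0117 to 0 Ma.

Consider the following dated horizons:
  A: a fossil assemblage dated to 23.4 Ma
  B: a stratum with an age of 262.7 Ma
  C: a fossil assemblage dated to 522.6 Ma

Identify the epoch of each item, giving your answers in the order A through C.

A — Oligocene; B — Guadalupian; C — Terreneuvian

A: 23.4 Ma lies in 33.9–23.03 Ma, so Oligocene.
B: 262.7 Ma lies in 273.01–259.51 Ma, so Guadalupian.
C: 522.6 Ma lies in 538.8–521 Ma, so Terreneuvian.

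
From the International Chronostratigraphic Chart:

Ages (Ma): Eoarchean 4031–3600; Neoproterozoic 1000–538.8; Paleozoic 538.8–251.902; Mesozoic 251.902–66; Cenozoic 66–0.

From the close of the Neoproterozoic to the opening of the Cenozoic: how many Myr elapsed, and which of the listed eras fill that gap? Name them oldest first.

The Neoproterozoic closes at 538.8 Ma and the Cenozoic opens at 66 Ma, so the interval is 538.8 − 66 = 472.8 Myr.
An era fits inside if it starts at or after 538.8 Ma and ends at or before 66 Ma; oldest first that gives Paleozoic, Mesozoic.

472.8 million years; Paleozoic, Mesozoic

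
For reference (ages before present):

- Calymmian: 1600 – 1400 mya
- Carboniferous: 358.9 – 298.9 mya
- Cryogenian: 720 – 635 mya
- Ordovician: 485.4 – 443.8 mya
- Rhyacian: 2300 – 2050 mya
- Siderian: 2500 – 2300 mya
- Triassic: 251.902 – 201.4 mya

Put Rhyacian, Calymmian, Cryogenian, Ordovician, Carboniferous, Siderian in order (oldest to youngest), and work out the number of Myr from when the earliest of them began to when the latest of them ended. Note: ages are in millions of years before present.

Siderian → Rhyacian → Calymmian → Cryogenian → Ordovician → Carboniferous; total span 2201.1 Myr

Start ages (Ma): Siderian 2500, Rhyacian 2300, Calymmian 1600, Cryogenian 720, Ordovician 485.4, Carboniferous 358.9.
Ordered oldest to youngest: Siderian, Rhyacian, Calymmian, Cryogenian, Ordovician, Carboniferous.
Span = 2500 − 298.9 = 2201.1 Myr.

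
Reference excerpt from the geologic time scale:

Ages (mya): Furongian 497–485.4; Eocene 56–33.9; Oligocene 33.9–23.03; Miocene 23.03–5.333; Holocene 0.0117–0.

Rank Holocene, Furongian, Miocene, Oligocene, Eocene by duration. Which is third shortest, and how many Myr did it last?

Furongian, 11.6 million years

Start − end for each: Holocene 0.0117 − 0 = 0.0117; Furongian 497 − 485.4 = 11.6; Miocene 23.03 − 5.333 = 17.697; Oligocene 33.9 − 23.03 = 10.87; Eocene 56 − 33.9 = 22.1.
Ranking these from shortest: Holocene < Oligocene < Furongian < Miocene < Eocene.
Position 3 in that ranking is Furongian, which lasted 11.6 Myr.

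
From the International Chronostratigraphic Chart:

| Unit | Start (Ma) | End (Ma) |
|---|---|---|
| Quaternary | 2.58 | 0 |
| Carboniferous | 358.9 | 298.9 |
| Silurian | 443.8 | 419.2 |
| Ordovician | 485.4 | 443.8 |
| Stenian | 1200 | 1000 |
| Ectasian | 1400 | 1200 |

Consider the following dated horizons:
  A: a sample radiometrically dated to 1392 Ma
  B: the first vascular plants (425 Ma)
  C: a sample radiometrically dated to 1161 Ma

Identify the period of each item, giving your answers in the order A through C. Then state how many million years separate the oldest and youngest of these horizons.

A: 1392 Ma lies in 1400–1200 Ma, so Ectasian.
B: 425 Ma lies in 443.8–419.2 Ma, so Silurian.
C: 1161 Ma lies in 1200–1000 Ma, so Stenian.
Oldest = 1392 Ma, youngest = 425 Ma → span 967 Myr.

A — Ectasian; B — Silurian; C — Stenian; span 967 million years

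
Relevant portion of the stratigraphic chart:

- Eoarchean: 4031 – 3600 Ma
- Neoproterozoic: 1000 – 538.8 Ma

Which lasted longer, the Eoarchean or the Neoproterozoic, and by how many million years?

Eoarchean: 4031 − 3600 = 431 Myr.
Neoproterozoic: 1000 − 538.8 = 461.2 Myr.
Difference: 461.2 − 431 = 30.2 Myr, so the Neoproterozoic was longer.

Neoproterozoic, by 30.2 million years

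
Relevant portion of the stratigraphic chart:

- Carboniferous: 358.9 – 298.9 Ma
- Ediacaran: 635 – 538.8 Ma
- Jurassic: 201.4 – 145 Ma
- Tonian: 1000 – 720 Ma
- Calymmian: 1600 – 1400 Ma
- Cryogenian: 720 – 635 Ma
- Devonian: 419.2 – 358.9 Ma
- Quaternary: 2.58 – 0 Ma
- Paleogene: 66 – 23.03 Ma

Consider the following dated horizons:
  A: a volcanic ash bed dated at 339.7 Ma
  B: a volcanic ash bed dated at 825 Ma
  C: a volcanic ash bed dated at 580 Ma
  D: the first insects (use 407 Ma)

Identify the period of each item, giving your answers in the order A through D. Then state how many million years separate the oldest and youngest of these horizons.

A — Carboniferous; B — Tonian; C — Ediacaran; D — Devonian; span 485.3 million years

A: 339.7 Ma lies in 358.9–298.9 Ma, so Carboniferous.
B: 825 Ma lies in 1000–720 Ma, so Tonian.
C: 580 Ma lies in 635–538.8 Ma, so Ediacaran.
D: 407 Ma lies in 419.2–358.9 Ma, so Devonian.
Oldest = 825 Ma, youngest = 339.7 Ma → span 485.3 Myr.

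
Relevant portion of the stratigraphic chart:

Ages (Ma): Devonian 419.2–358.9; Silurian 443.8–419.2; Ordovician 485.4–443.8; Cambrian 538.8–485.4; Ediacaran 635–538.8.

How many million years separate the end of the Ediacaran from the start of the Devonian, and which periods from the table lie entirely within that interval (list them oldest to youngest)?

119.6 million years; Cambrian, Ordovician, Silurian

End of Ediacaran = 538.8 Ma; start of Devonian = 419.2 Ma.
Gap = 538.8 − 419.2 = 119.6 Myr.
Periods wholly inside 538.8–419.2 Ma: Cambrian (538.8–485.4), Ordovician (485.4–443.8), Silurian (443.8–419.2).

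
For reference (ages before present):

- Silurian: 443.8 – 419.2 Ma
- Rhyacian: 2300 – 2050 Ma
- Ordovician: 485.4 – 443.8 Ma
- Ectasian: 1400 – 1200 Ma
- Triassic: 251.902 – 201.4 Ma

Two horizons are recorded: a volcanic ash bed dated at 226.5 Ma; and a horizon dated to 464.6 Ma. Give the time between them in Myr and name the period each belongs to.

238.1 million years apart; the first in the Triassic, the second in the Ordovician

Elapsed time: 464.6 − 226.5 = 238.1 Myr.
226.5 Ma lies within 251.902–201.4 Ma: Triassic.
464.6 Ma lies within 485.4–443.8 Ma: Ordovician.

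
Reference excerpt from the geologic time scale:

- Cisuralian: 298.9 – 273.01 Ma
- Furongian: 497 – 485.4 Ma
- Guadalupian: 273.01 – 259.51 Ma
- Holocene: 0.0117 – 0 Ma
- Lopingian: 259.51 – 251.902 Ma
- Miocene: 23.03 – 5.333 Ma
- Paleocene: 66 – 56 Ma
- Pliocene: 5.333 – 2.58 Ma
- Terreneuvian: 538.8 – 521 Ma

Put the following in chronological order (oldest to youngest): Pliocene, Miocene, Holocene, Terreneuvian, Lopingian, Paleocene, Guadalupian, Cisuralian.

The oldest of these is Terreneuvian (starts 538.8 Ma) and the youngest is Holocene (ends 0 Ma).
In between, by decreasing start age: Cisuralian (298.9), Guadalupian (273.01), Lopingian (259.51), Paleocene (66), Miocene (23.03), Pliocene (5.333).

Terreneuvian, Cisuralian, Guadalupian, Lopingian, Paleocene, Miocene, Pliocene, Holocene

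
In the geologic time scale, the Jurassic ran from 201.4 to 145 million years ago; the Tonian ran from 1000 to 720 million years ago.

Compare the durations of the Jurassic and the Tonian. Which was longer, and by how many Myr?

Jurassic: 201.4 − 145 = 56.4 Myr.
Tonian: 1000 − 720 = 280 Myr.
Difference: 280 − 56.4 = 223.6 Myr, so the Tonian was longer.

Tonian, by 223.6 million years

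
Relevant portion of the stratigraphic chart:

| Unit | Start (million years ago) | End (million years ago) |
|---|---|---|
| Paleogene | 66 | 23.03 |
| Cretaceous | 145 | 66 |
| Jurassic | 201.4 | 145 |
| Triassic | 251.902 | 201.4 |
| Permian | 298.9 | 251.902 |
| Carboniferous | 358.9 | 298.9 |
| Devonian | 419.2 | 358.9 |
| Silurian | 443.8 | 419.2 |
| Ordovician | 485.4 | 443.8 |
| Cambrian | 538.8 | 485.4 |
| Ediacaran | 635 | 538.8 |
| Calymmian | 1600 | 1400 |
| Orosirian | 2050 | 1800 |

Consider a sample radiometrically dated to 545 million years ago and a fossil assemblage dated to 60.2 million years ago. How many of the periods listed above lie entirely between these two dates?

545 Ma sits inside the Ediacaran (635–538.8) and 60.2 Ma inside the Paleogene (66–23.03); neither of those is wholly between the two dates.
The listed periods lying completely between them are Cambrian, Ordovician, Silurian, Devonian, Carboniferous, Permian, Triassic, Jurassic, Cretaceous — 9 in all.

9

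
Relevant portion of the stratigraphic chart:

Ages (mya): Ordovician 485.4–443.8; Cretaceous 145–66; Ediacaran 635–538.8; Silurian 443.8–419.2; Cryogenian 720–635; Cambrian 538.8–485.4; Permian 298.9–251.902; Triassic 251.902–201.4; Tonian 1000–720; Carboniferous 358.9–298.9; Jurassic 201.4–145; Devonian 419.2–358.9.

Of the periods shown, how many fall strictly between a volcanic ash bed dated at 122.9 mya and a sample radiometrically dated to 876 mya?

The older date is 876 Ma and the younger is 122.9 Ma.
Periods with start < 876 and end > 122.9 Ma: Cryogenian (720–635), Ediacaran (635–538.8), Cambrian (538.8–485.4), Ordovician (485.4–443.8), Silurian (443.8–419.2), Devonian (419.2–358.9), Carboniferous (358.9–298.9), Permian (298.9–251.902), Triassic (251.902–201.4), Jurassic (201.4–145).
That is 10 complete periods.

10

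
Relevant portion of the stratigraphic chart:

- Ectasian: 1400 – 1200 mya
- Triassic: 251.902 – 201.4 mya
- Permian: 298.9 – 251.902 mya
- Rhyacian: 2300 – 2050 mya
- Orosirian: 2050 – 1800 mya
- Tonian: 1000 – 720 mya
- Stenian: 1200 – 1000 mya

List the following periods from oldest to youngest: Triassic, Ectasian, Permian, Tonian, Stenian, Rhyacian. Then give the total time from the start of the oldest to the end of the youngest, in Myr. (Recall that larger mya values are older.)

Start ages (Ma): Rhyacian 2300, Ectasian 1400, Stenian 1200, Tonian 1000, Permian 298.9, Triassic 251.902.
Ordered oldest to youngest: Rhyacian, Ectasian, Stenian, Tonian, Permian, Triassic.
Span = 2300 − 201.4 = 2098.6 Myr.

Rhyacian → Ectasian → Stenian → Tonian → Permian → Triassic; total span 2098.6 Myr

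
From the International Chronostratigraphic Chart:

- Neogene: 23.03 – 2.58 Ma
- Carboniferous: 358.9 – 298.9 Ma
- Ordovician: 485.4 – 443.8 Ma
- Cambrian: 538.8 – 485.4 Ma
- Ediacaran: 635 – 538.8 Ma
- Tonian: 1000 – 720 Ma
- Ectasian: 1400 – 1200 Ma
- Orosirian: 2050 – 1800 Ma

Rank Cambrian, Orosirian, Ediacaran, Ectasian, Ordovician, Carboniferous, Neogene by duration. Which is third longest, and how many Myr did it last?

Ediacaran, 96.2 million years

Start − end for each: Cambrian 538.8 − 485.4 = 53.4; Orosirian 2050 − 1800 = 250; Ediacaran 635 − 538.8 = 96.2; Ectasian 1400 − 1200 = 200; Ordovician 485.4 − 443.8 = 41.6; Carboniferous 358.9 − 298.9 = 60; Neogene 23.03 − 2.58 = 20.45.
Ranking these from longest: Orosirian > Ectasian > Ediacaran > Carboniferous > Cambrian > Ordovician > Neogene.
Position 3 in that ranking is Ediacaran, which lasted 96.2 Myr.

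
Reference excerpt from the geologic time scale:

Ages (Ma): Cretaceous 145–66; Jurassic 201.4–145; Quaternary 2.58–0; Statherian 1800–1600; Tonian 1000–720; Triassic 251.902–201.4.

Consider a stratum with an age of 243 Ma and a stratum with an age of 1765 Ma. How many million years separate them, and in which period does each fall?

1522 million years apart; the first in the Triassic, the second in the Statherian

Elapsed time: 1765 − 243 = 1522 Myr.
243 Ma lies within 251.902–201.4 Ma: Triassic.
1765 Ma lies within 1800–1600 Ma: Statherian.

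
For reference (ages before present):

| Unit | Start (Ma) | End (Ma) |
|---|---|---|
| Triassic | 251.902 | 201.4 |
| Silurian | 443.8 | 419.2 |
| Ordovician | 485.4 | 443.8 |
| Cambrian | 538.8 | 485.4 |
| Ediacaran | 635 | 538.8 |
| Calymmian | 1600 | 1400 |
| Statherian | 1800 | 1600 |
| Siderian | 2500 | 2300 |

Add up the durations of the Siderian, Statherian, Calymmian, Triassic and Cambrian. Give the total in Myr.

Duration is start − end for each: (2500 − 2300) + (1800 − 1600) + (1600 − 1400) + (251.902 − 201.4) + (538.8 − 485.4).
That is 200 + 200 + 200 + 50.502 + 53.4, which totals 703.902 million years.

703.902 million years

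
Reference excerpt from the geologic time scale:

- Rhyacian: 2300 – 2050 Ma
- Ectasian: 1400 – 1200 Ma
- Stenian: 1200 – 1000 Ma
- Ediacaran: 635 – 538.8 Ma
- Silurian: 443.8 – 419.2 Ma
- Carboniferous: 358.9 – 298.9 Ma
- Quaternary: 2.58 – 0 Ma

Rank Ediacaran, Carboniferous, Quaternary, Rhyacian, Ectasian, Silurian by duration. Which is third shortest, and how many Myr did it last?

Durations: Ediacaran 96.2; Carboniferous 60; Quaternary 2.58; Rhyacian 250; Ectasian 200; Silurian 24.6 Myr.
Sorted shortest-first: Quaternary (2.58), Silurian (24.6), Carboniferous (60), Ediacaran (96.2), Ectasian (200), Rhyacian (250).
The third shortest is Carboniferous at 60 Myr.

Carboniferous, 60 million years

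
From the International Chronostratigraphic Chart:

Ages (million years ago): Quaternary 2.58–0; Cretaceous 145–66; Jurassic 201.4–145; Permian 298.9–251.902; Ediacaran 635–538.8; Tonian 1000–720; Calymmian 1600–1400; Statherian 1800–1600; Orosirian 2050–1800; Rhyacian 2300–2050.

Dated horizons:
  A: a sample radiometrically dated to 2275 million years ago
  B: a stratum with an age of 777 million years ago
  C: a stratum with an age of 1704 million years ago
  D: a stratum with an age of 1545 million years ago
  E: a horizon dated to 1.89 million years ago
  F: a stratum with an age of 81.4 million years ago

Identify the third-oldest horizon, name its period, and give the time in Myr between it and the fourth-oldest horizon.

Larger Ma means older, so oldest first: A 2275 > C 1704 > D 1545 > B 777 > F 81.4 > E 1.89.
Counting 3 along gives D (1545 Ma); the excerpt puts that inside the Calymmian, 1600–1400 Ma.
Next in line is B (777 Ma), and 1545 − 777 = 768 Myr.

D, in the Calymmian; 768 million years to B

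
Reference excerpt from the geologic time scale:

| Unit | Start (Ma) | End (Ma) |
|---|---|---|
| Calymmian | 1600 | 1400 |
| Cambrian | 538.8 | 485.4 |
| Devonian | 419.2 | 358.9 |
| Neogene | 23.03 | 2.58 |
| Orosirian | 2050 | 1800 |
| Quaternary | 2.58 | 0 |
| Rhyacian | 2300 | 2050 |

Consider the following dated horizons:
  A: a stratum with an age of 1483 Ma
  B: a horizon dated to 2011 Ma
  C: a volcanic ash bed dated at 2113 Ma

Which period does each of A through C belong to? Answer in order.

A — Calymmian; B — Orosirian; C — Rhyacian

Match each age against the start–end ranges in the excerpt: A = 1483 Ma → Calymmian (1600–1400); B = 2011 Ma → Orosirian (2050–1800); C = 2113 Ma → Rhyacian (2300–2050).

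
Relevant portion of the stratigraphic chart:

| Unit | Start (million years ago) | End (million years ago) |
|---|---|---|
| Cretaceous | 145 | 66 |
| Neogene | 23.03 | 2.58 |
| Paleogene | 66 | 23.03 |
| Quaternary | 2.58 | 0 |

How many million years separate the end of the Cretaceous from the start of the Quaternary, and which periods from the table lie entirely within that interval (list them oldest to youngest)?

End of Cretaceous = 66 Ma; start of Quaternary = 2.58 Ma.
Gap = 66 − 2.58 = 63.42 Myr.
Periods wholly inside 66–2.58 Ma: Paleogene (66–23.03), Neogene (23.03–2.58).

63.42 million years; Paleogene, Neogene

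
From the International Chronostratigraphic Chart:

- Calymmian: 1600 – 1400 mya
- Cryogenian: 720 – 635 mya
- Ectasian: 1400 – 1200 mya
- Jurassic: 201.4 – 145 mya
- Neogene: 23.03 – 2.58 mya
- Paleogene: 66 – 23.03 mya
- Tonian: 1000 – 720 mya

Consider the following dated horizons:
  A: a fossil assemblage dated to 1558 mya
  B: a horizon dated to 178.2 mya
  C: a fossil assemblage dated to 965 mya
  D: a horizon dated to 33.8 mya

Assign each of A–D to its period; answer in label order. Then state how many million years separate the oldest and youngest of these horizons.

A: 1558 Ma lies in 1600–1400 Ma, so Calymmian.
B: 178.2 Ma lies in 201.4–145 Ma, so Jurassic.
C: 965 Ma lies in 1000–720 Ma, so Tonian.
D: 33.8 Ma lies in 66–23.03 Ma, so Paleogene.
Oldest = 1558 Ma, youngest = 33.8 Ma → span 1524.2 Myr.

A — Calymmian; B — Jurassic; C — Tonian; D — Paleogene; span 1524.2 million years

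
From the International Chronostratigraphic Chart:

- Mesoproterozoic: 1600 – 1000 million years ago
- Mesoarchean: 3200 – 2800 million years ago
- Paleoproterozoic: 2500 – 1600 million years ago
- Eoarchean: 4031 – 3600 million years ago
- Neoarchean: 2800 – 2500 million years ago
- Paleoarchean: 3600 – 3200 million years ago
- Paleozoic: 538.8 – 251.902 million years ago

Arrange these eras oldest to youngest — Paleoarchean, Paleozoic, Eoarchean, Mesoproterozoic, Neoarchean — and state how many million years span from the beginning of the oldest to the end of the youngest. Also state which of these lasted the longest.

Start ages (Ma): Eoarchean 4031, Paleoarchean 3600, Neoarchean 2800, Mesoproterozoic 1600, Paleozoic 538.8.
Ordered oldest to youngest: Eoarchean, Paleoarchean, Neoarchean, Mesoproterozoic, Paleozoic.
Span = 4031 − 251.902 = 3779.098 Myr.
Durations: Eoarchean 431, Paleoarchean 400, Mesoproterozoic 600, Neoarchean 300, Paleozoic 286.898 → longest is Mesoproterozoic (600 Myr).

Eoarchean → Paleoarchean → Neoarchean → Mesoproterozoic → Paleozoic; total span 3779.098 Myr; longest is Mesoproterozoic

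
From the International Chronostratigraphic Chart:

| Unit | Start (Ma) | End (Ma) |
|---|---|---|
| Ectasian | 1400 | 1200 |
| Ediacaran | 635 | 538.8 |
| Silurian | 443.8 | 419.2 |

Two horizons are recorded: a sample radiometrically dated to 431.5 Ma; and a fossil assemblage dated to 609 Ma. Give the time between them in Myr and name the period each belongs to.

177.5 million years apart; the first in the Silurian, the second in the Ediacaran

Elapsed time: 609 − 431.5 = 177.5 Myr.
431.5 Ma lies within 443.8–419.2 Ma: Silurian.
609 Ma lies within 635–538.8 Ma: Ediacaran.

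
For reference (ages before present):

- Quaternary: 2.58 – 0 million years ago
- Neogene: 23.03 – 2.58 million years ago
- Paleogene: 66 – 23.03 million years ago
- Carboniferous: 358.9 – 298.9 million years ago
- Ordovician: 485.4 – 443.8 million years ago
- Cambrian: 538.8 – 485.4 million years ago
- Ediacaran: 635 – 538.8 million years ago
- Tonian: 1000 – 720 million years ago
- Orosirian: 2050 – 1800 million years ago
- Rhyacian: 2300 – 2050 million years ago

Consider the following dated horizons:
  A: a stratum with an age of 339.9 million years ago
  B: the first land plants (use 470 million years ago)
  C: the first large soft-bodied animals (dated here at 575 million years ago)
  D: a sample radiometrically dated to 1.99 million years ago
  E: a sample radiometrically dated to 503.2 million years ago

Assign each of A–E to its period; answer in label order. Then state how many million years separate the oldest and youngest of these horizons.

Match each age against the start–end ranges in the excerpt: A = 339.9 Ma → Carboniferous (358.9–298.9); B = 470 Ma → Ordovician (485.4–443.8); C = 575 Ma → Ediacaran (635–538.8); D = 1.99 Ma → Quaternary (2.58–0); E = 503.2 Ma → Cambrian (538.8–485.4).
The largest age is 575 Ma and the smallest is 1.99 Ma; their difference is 573.01 Myr.

A — Carboniferous; B — Ordovician; C — Ediacaran; D — Quaternary; E — Cambrian; span 573.01 million years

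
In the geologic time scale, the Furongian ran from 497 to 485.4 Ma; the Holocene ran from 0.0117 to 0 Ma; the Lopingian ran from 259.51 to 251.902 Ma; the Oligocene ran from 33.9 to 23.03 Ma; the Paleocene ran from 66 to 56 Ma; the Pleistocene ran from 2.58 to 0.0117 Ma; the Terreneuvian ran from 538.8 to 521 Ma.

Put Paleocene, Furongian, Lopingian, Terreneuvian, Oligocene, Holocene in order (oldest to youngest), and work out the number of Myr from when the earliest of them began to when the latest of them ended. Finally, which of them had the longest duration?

Terreneuvian → Furongian → Lopingian → Paleocene → Oligocene → Holocene; total span 538.8 Myr; longest is Terreneuvian

From the excerpt: Paleocene 66–56; Furongian 497–485.4; Lopingian 259.51–251.902; Terreneuvian 538.8–521; Oligocene 33.9–23.03; Holocene 0.0117–0 (Ma).
Larger Ma is earlier, so the oldest is Terreneuvian and the youngest is Holocene; oldest to youngest: Terreneuvian, Furongian, Lopingian, Paleocene, Oligocene, Holocene.
Oldest start 538.8 minus youngest end 0 gives 538.8 Myr overall.
Individual lengths (start − end): Terreneuvian 17.8; Paleocene 10; Furongian 11.6; Lopingian 7.608; Oligocene 10.87; Holocene 0.0117. The largest is Terreneuvian at 17.8 Myr.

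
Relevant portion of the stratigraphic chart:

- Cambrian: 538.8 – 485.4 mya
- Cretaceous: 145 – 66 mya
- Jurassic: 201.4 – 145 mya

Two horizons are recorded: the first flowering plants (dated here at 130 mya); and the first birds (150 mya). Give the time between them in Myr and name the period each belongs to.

20 million years apart; the first in the Cretaceous, the second in the Jurassic

Elapsed time: 150 − 130 = 20 Myr.
130 Ma lies within 145–66 Ma: Cretaceous.
150 Ma lies within 201.4–145 Ma: Jurassic.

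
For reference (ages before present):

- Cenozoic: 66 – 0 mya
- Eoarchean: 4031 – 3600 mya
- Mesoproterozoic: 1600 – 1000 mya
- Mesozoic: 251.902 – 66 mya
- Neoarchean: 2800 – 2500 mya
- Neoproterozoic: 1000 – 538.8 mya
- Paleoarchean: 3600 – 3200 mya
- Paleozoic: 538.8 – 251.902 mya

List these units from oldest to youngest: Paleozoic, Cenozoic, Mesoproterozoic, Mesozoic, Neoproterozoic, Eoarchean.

Sorting by start age (descending Ma, since larger Ma = older): Eoarchean began 4031, Mesoproterozoic began 1600, Neoproterozoic began 1000, Paleozoic began 538.8, Mesozoic began 251.902, Cenozoic began 66.

Eoarchean, Mesoproterozoic, Neoproterozoic, Paleozoic, Mesozoic, Cenozoic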